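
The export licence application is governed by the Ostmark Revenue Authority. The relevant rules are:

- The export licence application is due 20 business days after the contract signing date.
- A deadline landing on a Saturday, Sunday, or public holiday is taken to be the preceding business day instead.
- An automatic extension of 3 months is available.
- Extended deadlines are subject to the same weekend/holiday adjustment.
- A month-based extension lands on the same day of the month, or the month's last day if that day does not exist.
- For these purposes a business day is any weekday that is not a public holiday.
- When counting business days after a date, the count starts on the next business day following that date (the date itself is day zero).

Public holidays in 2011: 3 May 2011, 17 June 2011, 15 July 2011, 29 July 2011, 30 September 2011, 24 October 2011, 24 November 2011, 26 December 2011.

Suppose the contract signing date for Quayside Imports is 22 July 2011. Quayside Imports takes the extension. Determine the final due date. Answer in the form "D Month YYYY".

22 November 2011

20 business days after 22 July 2011, excluding weekends and holidays, is 22 August 2011.
22 August 2011 falls on a Monday, which is a business day, so no adjustment is needed.
The 3 months extension carries 22 August 2011 to 22 November 2011.
22 November 2011 falls on a Tuesday, which is a business day, so no adjustment is needed.
So the filing is due 22 November 2011.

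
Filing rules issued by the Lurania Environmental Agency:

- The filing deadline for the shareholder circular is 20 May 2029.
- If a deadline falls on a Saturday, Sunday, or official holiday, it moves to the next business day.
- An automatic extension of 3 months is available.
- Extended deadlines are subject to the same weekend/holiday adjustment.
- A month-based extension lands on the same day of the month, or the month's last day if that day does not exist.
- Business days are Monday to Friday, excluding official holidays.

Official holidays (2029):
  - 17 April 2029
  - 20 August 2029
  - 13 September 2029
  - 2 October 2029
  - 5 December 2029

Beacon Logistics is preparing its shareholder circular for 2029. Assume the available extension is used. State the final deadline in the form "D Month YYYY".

Start from the fixed due date, 20 May 2029.
20 May 2029 is a Sunday; the next business day is 21 May 2029 (Monday).
The 3 months extension carries 21 May 2029 to 21 August 2029.
Since 21 August 2029 is a Tuesday and not a holiday, the date is unchanged.
Deadline: 21 August 2029.

21 August 2029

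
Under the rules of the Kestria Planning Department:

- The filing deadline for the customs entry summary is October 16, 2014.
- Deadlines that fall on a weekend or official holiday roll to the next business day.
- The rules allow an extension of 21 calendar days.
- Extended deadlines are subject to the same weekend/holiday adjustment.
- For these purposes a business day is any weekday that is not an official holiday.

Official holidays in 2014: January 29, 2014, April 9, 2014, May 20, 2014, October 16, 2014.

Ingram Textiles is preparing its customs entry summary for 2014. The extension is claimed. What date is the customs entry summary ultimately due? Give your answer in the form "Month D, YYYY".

November 7, 2014

Start from the fixed due date, October 16, 2014.
October 16, 2014 falls on a listed holiday. Rolling to the next business day gives October 17, 2014, a Friday.
Add the 21 calendar-day extension to October 17, 2014: November 7, 2014.
November 7, 2014 is a Friday and not a listed holiday, so it stands.
Final deadline: November 7, 2014.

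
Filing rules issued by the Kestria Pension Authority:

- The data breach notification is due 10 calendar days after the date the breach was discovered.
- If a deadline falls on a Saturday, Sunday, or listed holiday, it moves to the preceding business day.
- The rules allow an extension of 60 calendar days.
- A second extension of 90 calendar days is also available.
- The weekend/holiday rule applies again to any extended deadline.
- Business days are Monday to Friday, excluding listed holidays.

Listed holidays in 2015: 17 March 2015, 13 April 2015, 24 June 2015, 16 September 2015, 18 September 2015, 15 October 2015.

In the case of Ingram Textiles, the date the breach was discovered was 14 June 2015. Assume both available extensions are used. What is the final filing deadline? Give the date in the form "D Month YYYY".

19 November 2015

Trigger date 14 June 2015 + 10 calendar days = 24 June 2015.
24 June 2015 is a listed holiday; the preceding business day is 23 June 2015 (Tuesday).
Add the 60 calendar-day extension to 23 June 2015: 22 August 2015.
22 August 2015 falls on a Saturday. Rolling to the preceding business day gives 21 August 2015, a Friday.
Add the 90 calendar-day extension to 21 August 2015: 19 November 2015.
19 November 2015 (Thursday) is already a business day.
The final due date is 19 November 2015.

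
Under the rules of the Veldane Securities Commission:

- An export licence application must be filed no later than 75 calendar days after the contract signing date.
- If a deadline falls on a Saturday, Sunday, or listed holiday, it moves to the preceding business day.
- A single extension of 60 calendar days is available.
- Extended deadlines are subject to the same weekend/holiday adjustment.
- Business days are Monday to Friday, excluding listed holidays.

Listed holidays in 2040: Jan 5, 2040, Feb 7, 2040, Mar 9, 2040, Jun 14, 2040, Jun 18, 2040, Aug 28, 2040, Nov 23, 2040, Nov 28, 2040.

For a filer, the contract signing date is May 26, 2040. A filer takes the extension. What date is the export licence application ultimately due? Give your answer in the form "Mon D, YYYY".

From May 26, 2040, 75 calendar days later is Aug 9, 2040.
Aug 9, 2040 (Thursday) is already a business day.
Add the 60 calendar-day extension to Aug 9, 2040: Oct 8, 2040.
Oct 8, 2040 is a Monday and not a listed holiday, so it stands.
Final deadline: Oct 8, 2040.

Oct 8, 2040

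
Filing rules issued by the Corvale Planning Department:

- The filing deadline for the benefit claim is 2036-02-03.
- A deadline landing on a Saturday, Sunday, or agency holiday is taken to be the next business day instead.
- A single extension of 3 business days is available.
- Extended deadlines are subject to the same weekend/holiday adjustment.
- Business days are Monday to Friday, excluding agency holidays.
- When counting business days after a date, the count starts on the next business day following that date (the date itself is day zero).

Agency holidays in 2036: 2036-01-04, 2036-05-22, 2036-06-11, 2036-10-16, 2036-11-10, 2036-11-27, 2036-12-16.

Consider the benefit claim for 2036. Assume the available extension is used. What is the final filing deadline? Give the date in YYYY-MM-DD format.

Start from the fixed due date, 2036-02-03.
2036-02-03 is a Sunday; the next business day is 2036-02-04 (Monday).
The 3-business-day extension runs from 2036-02-04 to 2036-02-07.
2036-02-07 falls on a Thursday, which is a business day, so no adjustment is needed.
Final deadline: 2036-02-07.

2036-02-07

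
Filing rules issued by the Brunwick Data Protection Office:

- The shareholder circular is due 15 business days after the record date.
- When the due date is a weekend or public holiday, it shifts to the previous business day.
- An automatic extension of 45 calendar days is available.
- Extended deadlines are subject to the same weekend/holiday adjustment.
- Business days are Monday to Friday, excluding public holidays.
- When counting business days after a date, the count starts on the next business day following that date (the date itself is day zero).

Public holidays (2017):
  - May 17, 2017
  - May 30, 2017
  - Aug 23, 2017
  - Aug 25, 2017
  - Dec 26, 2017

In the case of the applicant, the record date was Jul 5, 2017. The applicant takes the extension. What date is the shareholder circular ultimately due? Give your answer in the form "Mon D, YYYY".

Sep 8, 2017

15 business days after Jul 5, 2017, excluding weekends and holidays, is Jul 26, 2017.
Jul 26, 2017 is a Wednesday and not a listed holiday, so it stands.
The 45-calendar-day extension moves the deadline from Jul 26, 2017 to Sep 9, 2017.
Sep 9, 2017 is a Saturday; the preceding business day is Sep 8, 2017 (Friday).
Deadline: Sep 8, 2017.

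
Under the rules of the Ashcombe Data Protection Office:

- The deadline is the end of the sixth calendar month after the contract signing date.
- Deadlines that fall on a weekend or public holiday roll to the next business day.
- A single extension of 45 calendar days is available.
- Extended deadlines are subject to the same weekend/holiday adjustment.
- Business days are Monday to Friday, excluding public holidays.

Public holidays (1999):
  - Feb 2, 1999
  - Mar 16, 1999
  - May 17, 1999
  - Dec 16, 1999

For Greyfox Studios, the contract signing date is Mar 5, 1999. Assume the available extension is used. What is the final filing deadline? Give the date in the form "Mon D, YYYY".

The sixth month after Mar 5, 1999 is September 1999, whose last day is Sep 30, 1999.
Sep 30, 1999 (Thursday) is already a business day.
Add the 45 calendar-day extension to Sep 30, 1999: Nov 14, 1999.
Because Nov 14, 1999 is a Sunday, the deadline becomes Nov 15, 1999 (Monday).
The final due date is Nov 15, 1999.

Nov 15, 1999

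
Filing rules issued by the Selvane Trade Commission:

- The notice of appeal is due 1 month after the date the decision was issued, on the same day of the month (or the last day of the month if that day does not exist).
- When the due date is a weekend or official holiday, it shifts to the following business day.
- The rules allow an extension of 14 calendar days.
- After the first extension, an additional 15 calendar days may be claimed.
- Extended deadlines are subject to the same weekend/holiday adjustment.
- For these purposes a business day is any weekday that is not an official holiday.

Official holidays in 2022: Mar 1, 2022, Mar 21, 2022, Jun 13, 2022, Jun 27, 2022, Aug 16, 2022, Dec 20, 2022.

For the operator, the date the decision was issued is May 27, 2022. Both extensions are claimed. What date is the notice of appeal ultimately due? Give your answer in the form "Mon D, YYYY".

Jul 27, 2022

Moving 1 month forward from May 27, 2022 on the corresponding day gives Jun 27, 2022.
Jun 27, 2022 falls on a listed holiday. Rolling to the next business day gives Jun 28, 2022, a Tuesday.
Add the 14 calendar-day extension to Jun 28, 2022: Jul 12, 2022.
Since Jul 12, 2022 is a Tuesday and not a holiday, the date is unchanged.
Add the 15 calendar-day extension to Jul 12, 2022: Jul 27, 2022.
Jul 27, 2022 is a Wednesday and not a listed holiday, so it stands.
So the filing is due Jul 27, 2022.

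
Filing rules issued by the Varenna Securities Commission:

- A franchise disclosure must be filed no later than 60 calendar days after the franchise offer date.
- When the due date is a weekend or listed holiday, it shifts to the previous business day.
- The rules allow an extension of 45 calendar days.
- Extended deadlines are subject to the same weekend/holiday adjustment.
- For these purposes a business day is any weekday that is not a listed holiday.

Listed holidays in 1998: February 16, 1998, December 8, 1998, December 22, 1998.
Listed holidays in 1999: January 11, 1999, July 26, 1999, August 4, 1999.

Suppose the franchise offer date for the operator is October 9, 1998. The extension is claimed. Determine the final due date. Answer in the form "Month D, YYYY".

Adding 60 calendar days to October 9, 1998 gives December 8, 1998.
Because December 8, 1998 is a listed holiday, the deadline becomes December 7, 1998 (Monday).
Applying the 45-calendar-day extension: December 7, 1998 + 45 days = January 21, 1999.
January 21, 1999 (Thursday) is already a business day.
The final due date is January 21, 1999.

January 21, 1999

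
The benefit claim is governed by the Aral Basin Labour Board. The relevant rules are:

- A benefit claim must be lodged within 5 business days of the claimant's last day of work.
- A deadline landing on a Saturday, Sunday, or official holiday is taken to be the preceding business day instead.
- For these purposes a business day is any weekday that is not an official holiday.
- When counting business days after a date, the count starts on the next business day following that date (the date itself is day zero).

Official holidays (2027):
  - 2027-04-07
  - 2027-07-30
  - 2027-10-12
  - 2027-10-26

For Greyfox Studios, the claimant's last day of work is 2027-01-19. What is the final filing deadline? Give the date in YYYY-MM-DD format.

Counting 5 business days after 2027-01-19 (skipping weekends and listed holidays) reaches 2027-01-26.
Since 2027-01-26 is a Tuesday and not a holiday, the date is unchanged.
Final deadline: 2027-01-26.

2027-01-26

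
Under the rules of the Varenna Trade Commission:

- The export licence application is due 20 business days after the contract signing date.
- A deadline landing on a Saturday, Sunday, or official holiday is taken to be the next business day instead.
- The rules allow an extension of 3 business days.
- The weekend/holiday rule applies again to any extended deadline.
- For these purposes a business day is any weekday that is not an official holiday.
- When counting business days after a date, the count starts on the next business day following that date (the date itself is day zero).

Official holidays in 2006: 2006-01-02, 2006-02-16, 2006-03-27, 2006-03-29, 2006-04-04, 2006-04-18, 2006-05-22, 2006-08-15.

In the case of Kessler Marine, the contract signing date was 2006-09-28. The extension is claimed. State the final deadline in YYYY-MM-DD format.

Counting 20 business days after 2006-09-28 (skipping weekends and listed holidays) reaches 2006-10-26.
2006-10-26 (Thursday) is already a business day.
Counting 3 further business days from 2006-10-26 reaches 2006-10-31.
2006-10-31 is a Tuesday and not a listed holiday, so it stands.
Final deadline: 2006-10-31.

2006-10-31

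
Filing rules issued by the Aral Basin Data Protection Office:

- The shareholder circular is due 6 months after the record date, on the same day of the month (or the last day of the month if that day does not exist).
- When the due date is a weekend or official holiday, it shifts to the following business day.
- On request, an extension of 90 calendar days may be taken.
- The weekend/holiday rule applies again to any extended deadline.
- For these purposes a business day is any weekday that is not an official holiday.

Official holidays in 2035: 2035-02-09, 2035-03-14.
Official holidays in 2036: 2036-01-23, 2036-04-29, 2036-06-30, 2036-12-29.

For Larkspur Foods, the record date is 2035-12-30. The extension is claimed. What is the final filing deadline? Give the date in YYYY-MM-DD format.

2036-09-29

6 months from 2035-12-30 is 2036-06-30.
2036-06-30 is a listed holiday; the next business day is 2036-07-01 (Tuesday).
The 90-calendar-day extension moves the deadline from 2036-07-01 to 2036-09-29.
2036-09-29 falls on a Monday, which is a business day, so no adjustment is needed.
The final due date is 2036-09-29.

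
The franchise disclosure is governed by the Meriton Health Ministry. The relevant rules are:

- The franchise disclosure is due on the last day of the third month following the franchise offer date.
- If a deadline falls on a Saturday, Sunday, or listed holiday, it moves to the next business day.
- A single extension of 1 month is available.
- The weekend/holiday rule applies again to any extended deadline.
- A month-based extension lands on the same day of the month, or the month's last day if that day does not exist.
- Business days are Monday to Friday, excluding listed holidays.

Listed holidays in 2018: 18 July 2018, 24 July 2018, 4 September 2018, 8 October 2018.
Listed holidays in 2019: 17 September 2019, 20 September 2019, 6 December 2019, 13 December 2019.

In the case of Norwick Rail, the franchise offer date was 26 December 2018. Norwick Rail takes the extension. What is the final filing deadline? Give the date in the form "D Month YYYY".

The third month after 26 December 2018 is March 2019, whose last day is 31 March 2019.
31 March 2019 is a Sunday, so it moves to the next business day, 1 April 2019 (Monday).
Applying the 1 month extension: 1 month after 1 April 2019 is 1 May 2019.
Since 1 May 2019 is a Wednesday and not a holiday, the date is unchanged.
Final deadline: 1 May 2019.

1 May 2019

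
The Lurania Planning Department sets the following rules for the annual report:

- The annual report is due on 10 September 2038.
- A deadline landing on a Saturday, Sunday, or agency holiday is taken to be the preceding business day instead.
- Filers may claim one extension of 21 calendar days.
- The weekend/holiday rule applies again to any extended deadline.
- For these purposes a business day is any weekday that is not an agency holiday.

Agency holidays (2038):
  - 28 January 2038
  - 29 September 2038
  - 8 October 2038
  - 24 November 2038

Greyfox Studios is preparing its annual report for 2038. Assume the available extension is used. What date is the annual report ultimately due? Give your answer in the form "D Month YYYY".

1 October 2038

The stated deadline is 10 September 2038.
Since 10 September 2038 is a Friday and not a holiday, the date is unchanged.
Add the 21 calendar-day extension to 10 September 2038: 1 October 2038.
1 October 2038 (Friday) is already a business day.
Final deadline: 1 October 2038.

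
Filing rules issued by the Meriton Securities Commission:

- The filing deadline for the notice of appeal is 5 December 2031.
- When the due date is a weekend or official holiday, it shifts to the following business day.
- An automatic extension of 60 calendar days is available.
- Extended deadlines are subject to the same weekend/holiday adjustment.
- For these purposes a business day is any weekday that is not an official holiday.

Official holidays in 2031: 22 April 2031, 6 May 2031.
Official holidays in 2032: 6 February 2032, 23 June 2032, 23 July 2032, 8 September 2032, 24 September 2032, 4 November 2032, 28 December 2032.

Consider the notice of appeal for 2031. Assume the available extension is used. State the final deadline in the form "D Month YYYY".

3 February 2032

Start from the fixed due date, 5 December 2031.
5 December 2031 is a Friday and not a listed holiday, so it stands.
With the 60-day extension, 5 December 2031 becomes 3 February 2032.
Since 3 February 2032 is a Tuesday and not a holiday, the date is unchanged.
Deadline: 3 February 2032.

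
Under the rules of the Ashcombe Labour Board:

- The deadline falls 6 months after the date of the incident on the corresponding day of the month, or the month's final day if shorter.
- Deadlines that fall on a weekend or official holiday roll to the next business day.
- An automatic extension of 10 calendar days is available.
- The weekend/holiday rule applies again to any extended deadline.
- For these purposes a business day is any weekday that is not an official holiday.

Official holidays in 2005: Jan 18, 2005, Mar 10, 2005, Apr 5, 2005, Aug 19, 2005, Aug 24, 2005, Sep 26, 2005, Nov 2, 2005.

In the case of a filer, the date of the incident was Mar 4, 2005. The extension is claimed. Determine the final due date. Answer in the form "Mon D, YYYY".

Sep 15, 2005

6 months after Mar 4, 2005, on the same day of the month, is Sep 4, 2005.
Sep 4, 2005 is a Sunday, so it moves to the next business day, Sep 5, 2005 (Monday).
The 10-calendar-day extension moves the deadline from Sep 5, 2005 to Sep 15, 2005.
Sep 15, 2005 is a Thursday and not a listed holiday, so it stands.
Deadline: Sep 15, 2005.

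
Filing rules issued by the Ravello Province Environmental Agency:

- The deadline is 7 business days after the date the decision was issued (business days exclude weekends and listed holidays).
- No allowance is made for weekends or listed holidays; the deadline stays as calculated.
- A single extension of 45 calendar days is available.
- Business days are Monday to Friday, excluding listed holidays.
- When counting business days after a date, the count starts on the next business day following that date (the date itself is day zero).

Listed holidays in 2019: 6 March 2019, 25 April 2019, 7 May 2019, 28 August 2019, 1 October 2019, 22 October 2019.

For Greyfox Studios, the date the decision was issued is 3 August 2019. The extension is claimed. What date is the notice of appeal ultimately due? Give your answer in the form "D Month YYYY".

7 business days after 3 August 2019, excluding weekends and holidays, is 13 August 2019.
13 August 2019 falls on a Tuesday. The rules make no weekend/holiday allowance, so it remains 13 August 2019.
The 45-calendar-day extension moves the deadline from 13 August 2019 to 27 September 2019.
27 September 2019 falls on a Friday. The rules make no weekend/holiday allowance, so it remains 27 September 2019.
So the filing is due 27 September 2019.

27 September 2019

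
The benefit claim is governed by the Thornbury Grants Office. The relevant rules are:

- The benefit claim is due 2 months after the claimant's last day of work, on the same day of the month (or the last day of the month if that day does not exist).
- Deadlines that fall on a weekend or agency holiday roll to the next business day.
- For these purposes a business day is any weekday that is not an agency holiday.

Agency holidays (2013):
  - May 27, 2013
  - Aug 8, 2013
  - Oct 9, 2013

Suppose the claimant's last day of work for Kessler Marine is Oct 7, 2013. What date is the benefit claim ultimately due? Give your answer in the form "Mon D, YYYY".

2 months after Oct 7, 2013, on the same day of the month, is Dec 7, 2013.
Dec 7, 2013 is a Saturday, so it moves to the next business day, Dec 9, 2013 (Monday).
The final due date is Dec 9, 2013.

Dec 9, 2013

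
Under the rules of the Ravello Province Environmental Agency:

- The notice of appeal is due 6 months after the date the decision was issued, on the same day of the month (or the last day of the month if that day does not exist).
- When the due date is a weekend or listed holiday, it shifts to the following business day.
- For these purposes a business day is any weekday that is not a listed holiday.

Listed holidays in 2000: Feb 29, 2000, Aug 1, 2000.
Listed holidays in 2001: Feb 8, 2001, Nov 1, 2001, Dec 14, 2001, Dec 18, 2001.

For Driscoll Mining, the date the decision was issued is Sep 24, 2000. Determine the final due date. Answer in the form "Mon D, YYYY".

6 months after Sep 24, 2000, on the same day of the month, is Mar 24, 2001.
Mar 24, 2001 is a Saturday; the next business day is Mar 26, 2001 (Monday).
The final due date is Mar 26, 2001.

Mar 26, 2001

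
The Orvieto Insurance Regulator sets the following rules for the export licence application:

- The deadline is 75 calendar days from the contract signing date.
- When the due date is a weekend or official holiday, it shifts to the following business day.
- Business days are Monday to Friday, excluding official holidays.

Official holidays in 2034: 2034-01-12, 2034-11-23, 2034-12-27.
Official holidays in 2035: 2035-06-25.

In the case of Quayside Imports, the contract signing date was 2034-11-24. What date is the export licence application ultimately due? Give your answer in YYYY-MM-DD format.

2035-02-07

From 2034-11-24, 75 calendar days later is 2035-02-07.
2035-02-07 falls on a Wednesday, which is a business day, so no adjustment is needed.
So the filing is due 2035-02-07.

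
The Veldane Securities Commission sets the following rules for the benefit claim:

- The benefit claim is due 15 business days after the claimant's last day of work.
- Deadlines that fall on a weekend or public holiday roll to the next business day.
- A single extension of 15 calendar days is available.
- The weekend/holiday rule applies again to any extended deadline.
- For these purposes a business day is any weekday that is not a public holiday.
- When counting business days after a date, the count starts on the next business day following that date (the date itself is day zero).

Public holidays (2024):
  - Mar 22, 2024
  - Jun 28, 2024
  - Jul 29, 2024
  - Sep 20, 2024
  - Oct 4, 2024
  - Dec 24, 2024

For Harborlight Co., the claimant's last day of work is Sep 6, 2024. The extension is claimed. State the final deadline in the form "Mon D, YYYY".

Starting the day after Sep 6, 2024 and counting 15 business days lands on Sep 30, 2024.
Since Sep 30, 2024 is a Monday and not a holiday, the date is unchanged.
Applying the 15-calendar-day extension: Sep 30, 2024 + 15 days = Oct 15, 2024.
Oct 15, 2024 is a Tuesday and not a listed holiday, so it stands.
So the filing is due Oct 15, 2024.

Oct 15, 2024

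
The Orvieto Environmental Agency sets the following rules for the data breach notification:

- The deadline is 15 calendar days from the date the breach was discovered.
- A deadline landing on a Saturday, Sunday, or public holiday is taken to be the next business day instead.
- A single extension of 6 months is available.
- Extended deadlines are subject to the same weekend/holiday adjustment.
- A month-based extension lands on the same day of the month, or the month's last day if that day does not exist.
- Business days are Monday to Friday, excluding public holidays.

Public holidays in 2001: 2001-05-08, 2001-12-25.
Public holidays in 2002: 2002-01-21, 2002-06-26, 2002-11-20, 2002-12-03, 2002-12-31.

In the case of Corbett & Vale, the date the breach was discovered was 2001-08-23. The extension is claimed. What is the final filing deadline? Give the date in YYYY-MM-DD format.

2002-03-07

Trigger date 2001-08-23 + 15 calendar days = 2001-09-07.
2001-09-07 falls on a Friday, which is a business day, so no adjustment is needed.
The 6 months extension carries 2001-09-07 to 2002-03-07.
Since 2002-03-07 is a Thursday and not a holiday, the date is unchanged.
The final due date is 2002-03-07.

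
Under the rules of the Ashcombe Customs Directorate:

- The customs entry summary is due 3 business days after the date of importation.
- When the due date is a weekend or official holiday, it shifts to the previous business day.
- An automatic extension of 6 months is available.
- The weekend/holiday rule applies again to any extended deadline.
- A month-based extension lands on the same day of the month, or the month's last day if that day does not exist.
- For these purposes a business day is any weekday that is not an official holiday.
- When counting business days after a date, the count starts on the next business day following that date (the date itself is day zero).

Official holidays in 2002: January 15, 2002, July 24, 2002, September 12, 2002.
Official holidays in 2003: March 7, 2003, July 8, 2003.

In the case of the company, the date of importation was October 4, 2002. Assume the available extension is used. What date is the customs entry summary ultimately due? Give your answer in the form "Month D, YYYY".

April 9, 2003

Counting 3 business days after October 4, 2002 (skipping weekends and listed holidays) reaches October 9, 2002.
October 9, 2002 is a Wednesday and not a listed holiday, so it stands.
Add 6 months to October 9, 2002: April 9, 2003.
Since April 9, 2003 is a Wednesday and not a holiday, the date is unchanged.
The final due date is April 9, 2003.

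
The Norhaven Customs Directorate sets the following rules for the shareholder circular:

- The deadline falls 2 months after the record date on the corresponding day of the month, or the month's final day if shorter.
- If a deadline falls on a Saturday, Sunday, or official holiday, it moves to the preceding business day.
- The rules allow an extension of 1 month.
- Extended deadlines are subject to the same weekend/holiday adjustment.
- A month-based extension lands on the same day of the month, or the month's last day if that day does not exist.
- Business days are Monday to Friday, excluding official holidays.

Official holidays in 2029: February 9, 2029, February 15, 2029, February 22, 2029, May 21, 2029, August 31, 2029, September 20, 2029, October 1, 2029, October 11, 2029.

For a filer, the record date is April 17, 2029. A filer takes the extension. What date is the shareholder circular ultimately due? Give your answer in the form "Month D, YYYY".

2 months from April 17, 2029 is June 17, 2029.
June 17, 2029 is a Sunday, so it moves to the preceding business day, June 15, 2029 (Friday).
The 1 month extension carries June 15, 2029 to July 15, 2029.
July 15, 2029 is a Sunday, so it moves to the preceding business day, July 13, 2029 (Friday).
Deadline: July 13, 2029.

July 13, 2029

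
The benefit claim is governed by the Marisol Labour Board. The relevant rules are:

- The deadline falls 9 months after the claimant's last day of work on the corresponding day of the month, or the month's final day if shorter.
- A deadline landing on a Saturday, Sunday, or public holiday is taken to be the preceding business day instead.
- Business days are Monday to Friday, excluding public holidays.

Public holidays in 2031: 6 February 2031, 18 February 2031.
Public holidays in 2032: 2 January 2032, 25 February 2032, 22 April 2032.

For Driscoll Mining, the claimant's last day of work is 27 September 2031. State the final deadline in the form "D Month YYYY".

9 months after 27 September 2031, on the same day of the month, is 27 June 2032.
27 June 2032 is a Sunday; the preceding business day is 25 June 2032 (Friday).
Final deadline: 25 June 2032.

25 June 2032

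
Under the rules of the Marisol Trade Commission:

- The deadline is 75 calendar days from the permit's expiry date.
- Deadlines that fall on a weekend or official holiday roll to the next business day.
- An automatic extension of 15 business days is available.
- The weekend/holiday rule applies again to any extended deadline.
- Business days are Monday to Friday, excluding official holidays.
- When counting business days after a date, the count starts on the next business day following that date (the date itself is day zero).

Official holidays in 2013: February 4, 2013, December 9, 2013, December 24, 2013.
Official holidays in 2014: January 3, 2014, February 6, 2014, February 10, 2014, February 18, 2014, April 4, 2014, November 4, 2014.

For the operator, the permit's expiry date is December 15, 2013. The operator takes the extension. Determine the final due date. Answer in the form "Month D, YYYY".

Trigger date December 15, 2013 + 75 calendar days = February 28, 2014.
February 28, 2014 falls on a Friday, which is a business day, so no adjustment is needed.
Counting 15 further business days from February 28, 2014 reaches March 21, 2014.
Since March 21, 2014 is a Friday and not a holiday, the date is unchanged.
So the filing is due March 21, 2014.

March 21, 2014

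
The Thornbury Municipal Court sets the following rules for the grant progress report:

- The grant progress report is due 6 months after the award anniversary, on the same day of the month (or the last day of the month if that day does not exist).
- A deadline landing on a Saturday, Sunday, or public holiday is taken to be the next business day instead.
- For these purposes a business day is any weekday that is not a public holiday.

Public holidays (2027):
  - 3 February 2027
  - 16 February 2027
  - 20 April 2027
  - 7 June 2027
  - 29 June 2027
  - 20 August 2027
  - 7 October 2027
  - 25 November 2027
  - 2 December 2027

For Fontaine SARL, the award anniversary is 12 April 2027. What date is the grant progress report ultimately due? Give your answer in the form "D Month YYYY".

12 October 2027

6 months from 12 April 2027 is 12 October 2027.
12 October 2027 falls on a Tuesday, which is a business day, so no adjustment is needed.
Deadline: 12 October 2027.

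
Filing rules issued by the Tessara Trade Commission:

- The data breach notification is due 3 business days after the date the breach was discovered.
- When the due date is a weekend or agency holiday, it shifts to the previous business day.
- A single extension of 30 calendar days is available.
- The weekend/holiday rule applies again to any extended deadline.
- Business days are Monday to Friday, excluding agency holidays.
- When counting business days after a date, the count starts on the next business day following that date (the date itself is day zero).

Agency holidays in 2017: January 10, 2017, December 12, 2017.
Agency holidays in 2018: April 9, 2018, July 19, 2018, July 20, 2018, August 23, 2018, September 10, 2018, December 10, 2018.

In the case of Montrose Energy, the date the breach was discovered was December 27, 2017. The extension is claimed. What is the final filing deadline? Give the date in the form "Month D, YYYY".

January 31, 2018

3 business days after December 27, 2017, excluding weekends and holidays, is January 1, 2018.
January 1, 2018 (Monday) is already a business day.
Applying the 30-calendar-day extension: January 1, 2018 + 30 days = January 31, 2018.
January 31, 2018 is a Wednesday and not a listed holiday, so it stands.
Final deadline: January 31, 2018.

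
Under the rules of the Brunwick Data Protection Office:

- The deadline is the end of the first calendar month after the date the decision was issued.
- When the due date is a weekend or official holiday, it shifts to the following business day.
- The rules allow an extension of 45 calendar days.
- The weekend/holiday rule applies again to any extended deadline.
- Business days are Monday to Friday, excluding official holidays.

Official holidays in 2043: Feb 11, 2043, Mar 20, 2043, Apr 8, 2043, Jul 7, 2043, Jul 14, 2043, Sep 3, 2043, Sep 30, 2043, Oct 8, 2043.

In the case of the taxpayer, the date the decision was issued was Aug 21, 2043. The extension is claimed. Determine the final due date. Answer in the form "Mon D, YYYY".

The first month after Aug 21, 2043 is September 2043, whose last day is Sep 30, 2043.
Sep 30, 2043 falls on a listed holiday. Rolling to the next business day gives Oct 1, 2043, a Thursday.
The 45-calendar-day extension moves the deadline from Oct 1, 2043 to Nov 15, 2043.
Nov 15, 2043 is a Sunday, so it moves to the next business day, Nov 16, 2043 (Monday).
Deadline: Nov 16, 2043.

Nov 16, 2043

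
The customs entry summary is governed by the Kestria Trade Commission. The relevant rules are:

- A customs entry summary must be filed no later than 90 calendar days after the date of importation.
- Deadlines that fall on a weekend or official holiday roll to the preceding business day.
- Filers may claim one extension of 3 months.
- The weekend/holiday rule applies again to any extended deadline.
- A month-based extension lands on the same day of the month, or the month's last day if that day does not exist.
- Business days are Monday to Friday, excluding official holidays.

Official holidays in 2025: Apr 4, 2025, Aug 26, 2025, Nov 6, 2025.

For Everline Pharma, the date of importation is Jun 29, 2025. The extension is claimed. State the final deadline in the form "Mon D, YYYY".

Adding 90 calendar days to Jun 29, 2025 gives Sep 27, 2025.
Sep 27, 2025 is a Saturday; the preceding business day is Sep 26, 2025 (Friday).
Applying the 3 months extension: 3 months after Sep 26, 2025 is Dec 26, 2025.
Dec 26, 2025 is a Friday and not a listed holiday, so it stands.
Final deadline: Dec 26, 2025.

Dec 26, 2025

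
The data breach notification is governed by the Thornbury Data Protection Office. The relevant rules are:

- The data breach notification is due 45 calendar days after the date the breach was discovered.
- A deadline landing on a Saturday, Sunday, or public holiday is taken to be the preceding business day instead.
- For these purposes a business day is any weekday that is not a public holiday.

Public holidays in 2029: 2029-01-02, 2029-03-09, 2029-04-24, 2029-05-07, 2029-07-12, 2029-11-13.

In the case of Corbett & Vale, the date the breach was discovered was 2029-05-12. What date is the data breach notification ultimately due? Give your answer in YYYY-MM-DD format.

2029-06-26

From 2029-05-12, 45 calendar days later is 2029-06-26.
2029-06-26 is a Tuesday and not a listed holiday, so it stands.
Deadline: 2029-06-26.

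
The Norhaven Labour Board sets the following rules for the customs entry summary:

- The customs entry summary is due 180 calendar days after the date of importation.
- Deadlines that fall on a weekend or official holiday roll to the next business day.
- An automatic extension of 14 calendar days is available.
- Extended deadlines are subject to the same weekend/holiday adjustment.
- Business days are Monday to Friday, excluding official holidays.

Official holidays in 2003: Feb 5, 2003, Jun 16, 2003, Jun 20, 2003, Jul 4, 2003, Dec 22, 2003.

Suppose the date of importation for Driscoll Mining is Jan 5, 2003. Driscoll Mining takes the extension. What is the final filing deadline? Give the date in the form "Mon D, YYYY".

Jul 21, 2003

Adding 180 calendar days to Jan 5, 2003 gives Jul 4, 2003.
Because Jul 4, 2003 is a listed holiday, the deadline becomes Jul 7, 2003 (Monday).
With the 14-day extension, Jul 7, 2003 becomes Jul 21, 2003.
Jul 21, 2003 is a Monday and not a listed holiday, so it stands.
Final deadline: Jul 21, 2003.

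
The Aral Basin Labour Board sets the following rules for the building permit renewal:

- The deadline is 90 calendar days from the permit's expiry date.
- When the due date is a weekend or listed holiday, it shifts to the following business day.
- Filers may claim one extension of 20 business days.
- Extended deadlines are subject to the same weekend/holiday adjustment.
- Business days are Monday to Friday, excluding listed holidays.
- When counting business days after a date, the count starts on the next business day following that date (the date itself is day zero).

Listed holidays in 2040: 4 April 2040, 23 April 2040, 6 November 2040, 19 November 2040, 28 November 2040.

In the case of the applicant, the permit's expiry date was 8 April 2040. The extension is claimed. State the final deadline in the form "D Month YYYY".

6 August 2040

90 calendar days after 8 April 2040 is 7 July 2040.
Because 7 July 2040 is a Saturday, the deadline becomes 9 July 2040 (Monday).
The 20-business-day extension runs from 9 July 2040 to 6 August 2040.
6 August 2040 falls on a Monday, which is a business day, so no adjustment is needed.
Deadline: 6 August 2040.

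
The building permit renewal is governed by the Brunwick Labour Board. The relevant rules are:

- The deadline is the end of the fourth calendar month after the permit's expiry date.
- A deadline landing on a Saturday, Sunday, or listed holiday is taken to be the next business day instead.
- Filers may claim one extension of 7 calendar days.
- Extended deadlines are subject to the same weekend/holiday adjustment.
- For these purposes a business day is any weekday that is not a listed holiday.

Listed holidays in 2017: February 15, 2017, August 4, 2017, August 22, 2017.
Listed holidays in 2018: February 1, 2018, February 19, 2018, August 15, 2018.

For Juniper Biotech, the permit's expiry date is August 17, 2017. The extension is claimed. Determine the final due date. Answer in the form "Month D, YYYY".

The fourth month after August 17, 2017 is December 2017, whose last day is December 31, 2017.
December 31, 2017 falls on a Sunday. Rolling to the next business day gives January 1, 2018, a Monday.
With the 7-day extension, January 1, 2018 becomes January 8, 2018.
January 8, 2018 falls on a Monday, which is a business day, so no adjustment is needed.
Final deadline: January 8, 2018.

January 8, 2018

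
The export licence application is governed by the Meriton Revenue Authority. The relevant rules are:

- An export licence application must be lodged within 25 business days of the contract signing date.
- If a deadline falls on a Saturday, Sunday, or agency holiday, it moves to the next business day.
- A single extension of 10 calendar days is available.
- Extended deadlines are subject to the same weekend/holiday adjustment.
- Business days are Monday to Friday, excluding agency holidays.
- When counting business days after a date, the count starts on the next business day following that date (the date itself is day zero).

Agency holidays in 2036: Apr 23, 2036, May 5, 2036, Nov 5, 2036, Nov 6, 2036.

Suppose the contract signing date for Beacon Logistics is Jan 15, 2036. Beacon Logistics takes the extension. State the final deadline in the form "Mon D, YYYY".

Feb 29, 2036

Counting 25 business days after Jan 15, 2036 (skipping weekends and listed holidays) reaches Feb 19, 2036.
Since Feb 19, 2036 is a Tuesday and not a holiday, the date is unchanged.
Add the 10 calendar-day extension to Feb 19, 2036: Feb 29, 2036.
Since Feb 29, 2036 is a Friday and not a holiday, the date is unchanged.
The final due date is Feb 29, 2036.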